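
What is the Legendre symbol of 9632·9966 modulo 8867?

By multiplicativity, (9632·9966/8867) = (9632/8867)·(9966/8867).
First factor (9632/8867):
Reduce the numerator: 9632 ≡ 765 (mod 8867), so (9632/8867) = (765/8867).
765 ≡ 1 (mod 4), so quadratic reciprocity gives (765/8867) = (8867/765). Reduce: 8867 ≡ 452 (mod 765). Now have (452/765).
Factor out 2: 452 = 2^2·113. Since 765 ≡ 5 (mod 8), (2/765) = -1, and (2/765)^2 = +1. Now have (113/765).
113 ≡ 1 (mod 4), so quadratic reciprocity gives (113/765) = (765/113). Reduce: 765 ≡ 87 (mod 113). Now have (87/113).
113 ≡ 1 (mod 4), so quadratic reciprocity gives (87/113) = (113/87). Reduce: 113 ≡ 26 (mod 87). Now have (26/87).
Factor out 2: 26 = 2·13. Since 87 ≡ 7 (mod 8), (2/87) = +1. Now have (13/87).
13 ≡ 1 (mod 4), so quadratic reciprocity gives (13/87) = (87/13). Reduce: 87 ≡ 9 (mod 13). Now have (9/13).
9 ≡ 1 (mod 4), so quadratic reciprocity gives (9/13) = (13/9). Reduce: 13 ≡ 4 (mod 9). Now have (4/9).
Factor out 2: 4 = 2^2. Since 9 ≡ 1 (mod 8), (2/9) = +1, and (2/9)^2 = +1. Now have (1/9).
(1/9) = 1. Collecting the sign factors: 1.
Second factor (9966/8867):
Reduce the numerator: 9966 ≡ 1099 (mod 8867), so (9966/8867) = (1099/8867).
Both 1099 ≡ 3 and 8867 ≡ 3 (mod 4), so reciprocity gives (1099/8867) = -(8867/1099). Reduce: 8867 ≡ 75 (mod 1099). Now have -(75/1099).
Both 75 ≡ 3 and 1099 ≡ 3 (mod 4), so reciprocity gives (75/1099) = -(1099/75). Reduce: 1099 ≡ 49 (mod 75). Now have (49/75).
49 ≡ 1 (mod 4), so quadratic reciprocity gives (49/75) = (75/49). Reduce: 75 ≡ 26 (mod 49). Now have (26/49).
Factor out 2: 26 = 2·13. Since 49 ≡ 1 (mod 8), (2/49) = +1. Now have (13/49).
13 ≡ 1 (mod 4), so quadratic reciprocity gives (13/49) = (49/13). Reduce: 49 ≡ 10 (mod 13). Now have (10/13).
Factor out 2: 10 = 2·5. Since 13 ≡ 5 (mod 8), (2/13) = -1. Now have -(5/13).
5 ≡ 1 (mod 4), so quadratic reciprocity gives (5/13) = (13/5). Reduce: 13 ≡ 3 (mod 5). Now have -(3/5).
5 ≡ 1 (mod 4), so quadratic reciprocity gives (3/5) = (5/3). Reduce: 5 ≡ 2 (mod 3). Now have -(2/3).
Factor out 2: 2 = 2. Since 3 ≡ 3 (mod 8), (2/3) = -1. Now have (1/3).
(1/3) = 1. Collecting the sign factors: 1.
Product: (1)·(1) = 1.

1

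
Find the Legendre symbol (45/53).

-1

45 ≡ 1 (mod 4), so quadratic reciprocity gives (45/53) = (53/45). Reduce: 53 ≡ 8 (mod 45). Now have (8/45).
Factor out 2: 8 = 2^3. Since 45 ≡ 5 (mod 8), (2/45) = -1, and (2/45)^3 = -1. Now have -(1/45).
(1/45) = 1. Collecting the sign factors: -1.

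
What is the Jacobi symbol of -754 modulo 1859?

0

(-754/1859)
  = (1105/1859)    [-754 ≡ 1105 mod 1859]
  = (1859/1105)    [QR: 1105 ≡ 1 mod 4, sign kept]
  = (754/1105)    [1859 ≡ 754 mod 1105]
  = (377/1105)    [1105 ≡ 1 mod 8 ⇒ (2/1105) = +1]
  = (1105/377)    [QR: 377 ≡ 1 mod 4, sign kept]
  = (351/377)    [1105 ≡ 351 mod 377]
  = (377/351)    [QR: 377 ≡ 1 mod 4, sign kept]
  = (26/351)    [377 ≡ 26 mod 351]
  = (13/351)    [351 ≡ 7 mod 8 ⇒ (2/351) = +1]
  = (351/13)    [QR: 13 ≡ 1 mod 4, sign kept]
  = (0/13)    [351 ≡ 0 mod 13]
  = 0    [numerator 0, gcd > 1]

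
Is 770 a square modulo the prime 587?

no

(770/587)
  = (183/587)    [770 ≡ 183 mod 587]
  = -(587/183)    [QR: both ≡ 3 mod 4, sign flips]
  = -(38/183)    [587 ≡ 38 mod 183]
  = -(19/183)    [183 ≡ 7 mod 8 ⇒ (2/183) = +1]
  = (183/19)    [QR: both ≡ 3 mod 4, sign flips]
  = (12/19)    [183 ≡ 12 mod 19]
  = (3/19)    [19 ≡ 3 mod 8 ⇒ (2/19)^2 = +1]
  = -(19/3)    [QR: both ≡ 3 mod 4, sign flips]
  = -(1/3)    [19 ≡ 1 mod 3]
  = -1    [(1/3) = 1]
(770/587) = -1, and 587 is prime, so 770 is not a quadratic residue mod 587.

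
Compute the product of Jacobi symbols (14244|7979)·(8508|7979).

1

By multiplicativity, (14244·8508|7979) = (14244|7979)·(8508|7979).
First factor (14244|7979):
(14244|7979)
  = (6265|7979)    [14244 ≡ 6265 mod 7979]
  = (7979|6265)    [QR: 6265 ≡ 1 mod 4, sign kept]
  = (1714|6265)    [7979 ≡ 1714 mod 6265]
  = (857|6265)    [6265 ≡ 1 mod 8 ⇒ (2|6265) = +1]
  = (6265|857)    [QR: 857 ≡ 1 mod 4, sign kept]
  = (266|857)    [6265 ≡ 266 mod 857]
  = (133|857)    [857 ≡ 1 mod 8 ⇒ (2|857) = +1]
  = (857|133)    [QR: 133 ≡ 1 mod 4, sign kept]
  = (59|133)    [857 ≡ 59 mod 133]
  = (133|59)    [QR: 133 ≡ 1 mod 4, sign kept]
  = (15|59)    [133 ≡ 15 mod 59]
  = -(59|15)    [QR: both ≡ 3 mod 4, sign flips]
  = -(14|15)    [59 ≡ 14 mod 15]
  = -(7|15)    [15 ≡ 7 mod 8 ⇒ (2|15) = +1]
  = (15|7)    [QR: both ≡ 3 mod 4, sign flips]
  = (1|7)    [15 ≡ 1 mod 7]
  = 1    [(1|7) = 1]
Second factor (8508|7979):
(8508|7979)
  = (529|7979)    [8508 ≡ 529 mod 7979]
  = (7979|529)    [QR: 529 ≡ 1 mod 4, sign kept]
  = (44|529)    [7979 ≡ 44 mod 529]
  = (11|529)    [529 ≡ 1 mod 8 ⇒ (2|529)^2 = +1]
  = (529|11)    [QR: 529 ≡ 1 mod 4, sign kept]
  = (1|11)    [529 ≡ 1 mod 11]
  = 1    [(1|11) = 1]
Product: (1)·(1) = 1.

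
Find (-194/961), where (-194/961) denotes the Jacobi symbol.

1

Pull out -1: (-194/961) = (-1/961)·(194/961). Since 961 ≡ 1 (mod 4), (-1/961) = +1. Now have (194/961).
Factor out 2: 194 = 2·97. Since 961 ≡ 1 (mod 8), (2/961) = +1. Now have (97/961).
97 ≡ 1 (mod 4), so quadratic reciprocity gives (97/961) = (961/97). Reduce: 961 ≡ 88 (mod 97). Now have (88/97).
Factor out 2: 88 = 2^3·11. Since 97 ≡ 1 (mod 8), (2/97) = +1, and (2/97)^3 = +1. Now have (11/97).
97 ≡ 1 (mod 4), so quadratic reciprocity gives (11/97) = (97/11). Reduce: 97 ≡ 9 (mod 11). Now have (9/11).
9 ≡ 1 (mod 4), so quadratic reciprocity gives (9/11) = (11/9). Reduce: 11 ≡ 2 (mod 9). Now have (2/9).
Factor out 2: 2 = 2. Since 9 ≡ 1 (mod 8), (2/9) = +1. Now have (1/9).
(1/9) = 1. Collecting the sign factors: 1.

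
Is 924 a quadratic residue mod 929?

Factor out 2: 924 = 2^2·231. Since 929 ≡ 1 (mod 8), (2/929) = +1, and (2/929)^2 = +1. Now have (231/929).
929 ≡ 1 (mod 4), so quadratic reciprocity gives (231/929) = (929/231). Reduce: 929 ≡ 5 (mod 231). Now have (5/231).
5 ≡ 1 (mod 4), so quadratic reciprocity gives (5/231) = (231/5). Reduce: 231 ≡ 1 (mod 5). Now have (1/5).
(1/5) = 1. Collecting the sign factors: 1.
(924/929) = 1, and 929 is prime, so 924 is a quadratic residue mod 929.

yes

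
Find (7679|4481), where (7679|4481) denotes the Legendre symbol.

(7679|4481)
  = (3198|4481)    [7679 ≡ 3198 mod 4481]
  = (1599|4481)    [4481 ≡ 1 mod 8 ⇒ (2|4481) = +1]
  = (4481|1599)    [QR: 4481 ≡ 1 mod 4, sign kept]
  = (1283|1599)    [4481 ≡ 1283 mod 1599]
  = -(1599|1283)    [QR: both ≡ 3 mod 4, sign flips]
  = -(316|1283)    [1599 ≡ 316 mod 1283]
  = -(79|1283)    [1283 ≡ 3 mod 8 ⇒ (2|1283)^2 = +1]
  = (1283|79)    [QR: both ≡ 3 mod 4, sign flips]
  = (19|79)    [1283 ≡ 19 mod 79]
  = -(79|19)    [QR: both ≡ 3 mod 4, sign flips]
  = -(3|19)    [79 ≡ 3 mod 19]
  = (19|3)    [QR: both ≡ 3 mod 4, sign flips]
  = (1|3)    [19 ≡ 1 mod 3]
  = 1    [(1|3) = 1]

1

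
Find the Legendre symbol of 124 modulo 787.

Factor out 2: 124 = 2^2·31. Since 787 ≡ 3 (mod 8), (2/787) = -1, and (2/787)^2 = +1. Now have (31/787).
Both 31 ≡ 3 and 787 ≡ 3 (mod 4), so reciprocity gives (31/787) = -(787/31). Reduce: 787 ≡ 12 (mod 31). Now have -(12/31).
Factor out 2: 12 = 2^2·3. Since 31 ≡ 7 (mod 8), (2/31) = +1, and (2/31)^2 = +1. Now have -(3/31).
Both 3 ≡ 3 and 31 ≡ 3 (mod 4), so reciprocity gives (3/31) = -(31/3). Reduce: 31 ≡ 1 (mod 3). Now have (1/3).
(1/3) = 1. Collecting the sign factors: 1.

1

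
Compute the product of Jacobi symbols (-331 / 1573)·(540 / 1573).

By multiplicativity, (-331·540 / 1573) = (-331 / 1573)·(540 / 1573).
First factor (-331 / 1573):
Pull out -1: (-331 / 1573) = (-1 / 1573)·(331 / 1573). Since 1573 ≡ 1 (mod 4), (-1 / 1573) = +1. Now have (331 / 1573).
1573 ≡ 1 (mod 4), so quadratic reciprocity gives (331 / 1573) = (1573 / 331). Reduce: 1573 ≡ 249 (mod 331). Now have (249 / 331).
249 ≡ 1 (mod 4), so quadratic reciprocity gives (249 / 331) = (331 / 249). Reduce: 331 ≡ 82 (mod 249). Now have (82 / 249).
Factor out 2: 82 = 2·41. Since 249 ≡ 1 (mod 8), (2 / 249) = +1. Now have (41 / 249).
41 ≡ 1 (mod 4), so quadratic reciprocity gives (41 / 249) = (249 / 41). Reduce: 249 ≡ 3 (mod 41). Now have (3 / 41).
41 ≡ 1 (mod 4), so quadratic reciprocity gives (3 / 41) = (41 / 3). Reduce: 41 ≡ 2 (mod 3). Now have (2 / 3).
Factor out 2: 2 = 2. Since 3 ≡ 3 (mod 8), (2 / 3) = -1. Now have -(1 / 3).
(1 / 3) = 1. Collecting the sign factors: -1.
Second factor (540 / 1573):
Factor out 2: 540 = 2^2·135. Since 1573 ≡ 5 (mod 8), (2 / 1573) = -1, and (2 / 1573)^2 = +1. Now have (135 / 1573).
1573 ≡ 1 (mod 4), so quadratic reciprocity gives (135 / 1573) = (1573 / 135). Reduce: 1573 ≡ 88 (mod 135). Now have (88 / 135).
Factor out 2: 88 = 2^3·11. Since 135 ≡ 7 (mod 8), (2 / 135) = +1, and (2 / 135)^3 = +1. Now have (11 / 135).
Both 11 ≡ 3 and 135 ≡ 3 (mod 4), so reciprocity gives (11 / 135) = -(135 / 11). Reduce: 135 ≡ 3 (mod 11). Now have -(3 / 11).
Both 3 ≡ 3 and 11 ≡ 3 (mod 4), so reciprocity gives (3 / 11) = -(11 / 3). Reduce: 11 ≡ 2 (mod 3). Now have (2 / 3).
Factor out 2: 2 = 2. Since 3 ≡ 3 (mod 8), (2 / 3) = -1. Now have -(1 / 3).
(1 / 3) = 1. Collecting the sign factors: -1.
Product: (-1)·(-1) = 1.

1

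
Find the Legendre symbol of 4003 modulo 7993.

7993 ≡ 1 (mod 4), so quadratic reciprocity gives (4003|7993) = (7993|4003). Reduce: 7993 ≡ 3990 (mod 4003). Now have (3990|4003).
Factor out 2: 3990 = 2·1995. Since 4003 ≡ 3 (mod 8), (2|4003) = -1. Now have -(1995|4003).
Both 1995 ≡ 3 and 4003 ≡ 3 (mod 4), so reciprocity gives (1995|4003) = -(4003|1995). Reduce: 4003 ≡ 13 (mod 1995). Now have (13|1995).
13 ≡ 1 (mod 4), so quadratic reciprocity gives (13|1995) = (1995|13). Reduce: 1995 ≡ 6 (mod 13). Now have (6|13).
Factor out 2: 6 = 2·3. Since 13 ≡ 5 (mod 8), (2|13) = -1. Now have -(3|13).
13 ≡ 1 (mod 4), so quadratic reciprocity gives (3|13) = (13|3). Reduce: 13 ≡ 1 (mod 3). Now have -(1|3).
(1|3) = 1. Collecting the sign factors: -1.

-1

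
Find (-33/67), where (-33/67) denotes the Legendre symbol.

Reduce the numerator: -33 ≡ 34 (mod 67), so (-33/67) = (34/67).
Factor out 2: 34 = 2·17. Since 67 ≡ 3 (mod 8), (2/67) = -1. Now have -(17/67).
17 ≡ 1 (mod 4), so quadratic reciprocity gives (17/67) = (67/17). Reduce: 67 ≡ 16 (mod 17). Now have -(16/17).
Factor out 2: 16 = 2^4. Since 17 ≡ 1 (mod 8), (2/17) = +1, and (2/17)^4 = +1. Now have -(1/17).
(1/17) = 1. Collecting the sign factors: -1.

-1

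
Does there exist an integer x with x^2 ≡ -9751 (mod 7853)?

yes

Reduce the numerator: -9751 ≡ 5955 (mod 7853), so (-9751/7853) = (5955/7853).
7853 ≡ 1 (mod 4), so quadratic reciprocity gives (5955/7853) = (7853/5955). Reduce: 7853 ≡ 1898 (mod 5955). Now have (1898/5955).
Factor out 2: 1898 = 2·949. Since 5955 ≡ 3 (mod 8), (2/5955) = -1. Now have -(949/5955).
949 ≡ 1 (mod 4), so quadratic reciprocity gives (949/5955) = (5955/949). Reduce: 5955 ≡ 261 (mod 949). Now have -(261/949).
261 ≡ 1 (mod 4), so quadratic reciprocity gives (261/949) = (949/261). Reduce: 949 ≡ 166 (mod 261). Now have -(166/261).
Factor out 2: 166 = 2·83. Since 261 ≡ 5 (mod 8), (2/261) = -1. Now have (83/261).
261 ≡ 1 (mod 4), so quadratic reciprocity gives (83/261) = (261/83). Reduce: 261 ≡ 12 (mod 83). Now have (12/83).
Factor out 2: 12 = 2^2·3. Since 83 ≡ 3 (mod 8), (2/83) = -1, and (2/83)^2 = +1. Now have (3/83).
Both 3 ≡ 3 and 83 ≡ 3 (mod 4), so reciprocity gives (3/83) = -(83/3). Reduce: 83 ≡ 2 (mod 3). Now have -(2/3).
Factor out 2: 2 = 2. Since 3 ≡ 3 (mod 8), (2/3) = -1. Now have (1/3).
(1/3) = 1. Collecting the sign factors: 1.
The Legendre symbol is 1, so x^2 ≡ -9751 (mod 7853) has solution.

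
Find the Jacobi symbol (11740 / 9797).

Reduce the numerator: 11740 ≡ 1943 (mod 9797), so (11740 / 9797) = (1943 / 9797).
9797 ≡ 1 (mod 4), so quadratic reciprocity gives (1943 / 9797) = (9797 / 1943). Reduce: 9797 ≡ 82 (mod 1943). Now have (82 / 1943).
Factor out 2: 82 = 2·41. Since 1943 ≡ 7 (mod 8), (2 / 1943) = +1. Now have (41 / 1943).
41 ≡ 1 (mod 4), so quadratic reciprocity gives (41 / 1943) = (1943 / 41). Reduce: 1943 ≡ 16 (mod 41). Now have (16 / 41).
Factor out 2: 16 = 2^4. Since 41 ≡ 1 (mod 8), (2 / 41) = +1, and (2 / 41)^4 = +1. Now have (1 / 41).
(1 / 41) = 1. Collecting the sign factors: 1.

1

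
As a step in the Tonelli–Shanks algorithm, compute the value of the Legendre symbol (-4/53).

Pull out -1: (-4/53) = (-1/53)·(4/53). Since 53 ≡ 1 (mod 4), (-1/53) = +1. Now have (4/53).
Factor out 2: 4 = 2^2. Since 53 ≡ 5 (mod 8), (2/53) = -1, and (2/53)^2 = +1. Now have (1/53).
(1/53) = 1. Collecting the sign factors: 1.

1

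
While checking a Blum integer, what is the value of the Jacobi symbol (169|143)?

0

Reduce the numerator: 169 ≡ 26 (mod 143), so (169|143) = (26|143).
Factor out 2: 26 = 2·13. Since 143 ≡ 7 (mod 8), (2|143) = +1. Now have (13|143).
13 ≡ 1 (mod 4), so quadratic reciprocity gives (13|143) = (143|13). Reduce: 143 ≡ 0 (mod 13). Now have (0|13).
The numerator is now 0 with denominator 13 > 1: the symbol is 0.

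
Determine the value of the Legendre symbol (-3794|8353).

1

(-3794|8353)
  = (4559|8353)    [-3794 ≡ 4559 mod 8353]
  = (8353|4559)    [QR: 8353 ≡ 1 mod 4, sign kept]
  = (3794|4559)    [8353 ≡ 3794 mod 4559]
  = (1897|4559)    [4559 ≡ 7 mod 8 ⇒ (2|4559) = +1]
  = (4559|1897)    [QR: 1897 ≡ 1 mod 4, sign kept]
  = (765|1897)    [4559 ≡ 765 mod 1897]
  = (1897|765)    [QR: 765 ≡ 1 mod 4, sign kept]
  = (367|765)    [1897 ≡ 367 mod 765]
  = (765|367)    [QR: 765 ≡ 1 mod 4, sign kept]
  = (31|367)    [765 ≡ 31 mod 367]
  = -(367|31)    [QR: both ≡ 3 mod 4, sign flips]
  = -(26|31)    [367 ≡ 26 mod 31]
  = -(13|31)    [31 ≡ 7 mod 8 ⇒ (2|31) = +1]
  = -(31|13)    [QR: 13 ≡ 1 mod 4, sign kept]
  = -(5|13)    [31 ≡ 5 mod 13]
  = -(13|5)    [QR: 5 ≡ 1 mod 4, sign kept]
  = -(3|5)    [13 ≡ 3 mod 5]
  = -(5|3)    [QR: 5 ≡ 1 mod 4, sign kept]
  = -(2|3)    [5 ≡ 2 mod 3]
  = (1|3)    [3 ≡ 3 mod 8 ⇒ (2|3) = -1]
  = 1    [(1|3) = 1]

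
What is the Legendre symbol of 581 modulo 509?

-1

(581 / 509)
  = (72 / 509)    [581 ≡ 72 mod 509]
  = -(9 / 509)    [509 ≡ 5 mod 8 ⇒ (2 / 509)^3 = -1]
  = -(509 / 9)    [QR: 9 ≡ 1 mod 4, sign kept]
  = -(5 / 9)    [509 ≡ 5 mod 9]
  = -(9 / 5)    [QR: 5 ≡ 1 mod 4, sign kept]
  = -(4 / 5)    [9 ≡ 4 mod 5]
  = -(1 / 5)    [5 ≡ 5 mod 8 ⇒ (2 / 5)^2 = +1]
  = -1    [(1 / 5) = 1]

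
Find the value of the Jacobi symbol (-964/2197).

(-964/2197)
  = (1233/2197)    [-964 ≡ 1233 mod 2197]
  = (2197/1233)    [QR: 1233 ≡ 1 mod 4, sign kept]
  = (964/1233)    [2197 ≡ 964 mod 1233]
  = (241/1233)    [1233 ≡ 1 mod 8 ⇒ (2/1233)^2 = +1]
  = (1233/241)    [QR: 241 ≡ 1 mod 4, sign kept]
  = (28/241)    [1233 ≡ 28 mod 241]
  = (7/241)    [241 ≡ 1 mod 8 ⇒ (2/241)^2 = +1]
  = (241/7)    [QR: 241 ≡ 1 mod 4, sign kept]
  = (3/7)    [241 ≡ 3 mod 7]
  = -(7/3)    [QR: both ≡ 3 mod 4, sign flips]
  = -(1/3)    [7 ≡ 1 mod 3]
  = -1    [(1/3) = 1]

-1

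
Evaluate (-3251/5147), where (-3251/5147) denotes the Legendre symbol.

-1

(-3251/5147)
  = (1896/5147)    [-3251 ≡ 1896 mod 5147]
  = -(237/5147)    [5147 ≡ 3 mod 8 ⇒ (2/5147)^3 = -1]
  = -(5147/237)    [QR: 237 ≡ 1 mod 4, sign kept]
  = -(170/237)    [5147 ≡ 170 mod 237]
  = (85/237)    [237 ≡ 5 mod 8 ⇒ (2/237) = -1]
  = (237/85)    [QR: 85 ≡ 1 mod 4, sign kept]
  = (67/85)    [237 ≡ 67 mod 85]
  = (85/67)    [QR: 85 ≡ 1 mod 4, sign kept]
  = (18/67)    [85 ≡ 18 mod 67]
  = -(9/67)    [67 ≡ 3 mod 8 ⇒ (2/67) = -1]
  = -(67/9)    [QR: 9 ≡ 1 mod 4, sign kept]
  = -(4/9)    [67 ≡ 4 mod 9]
  = -(1/9)    [9 ≡ 1 mod 8 ⇒ (2/9)^2 = +1]
  = -1    [(1/9) = 1]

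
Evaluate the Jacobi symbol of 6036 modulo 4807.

-1

Reduce the numerator: 6036 ≡ 1229 (mod 4807), so (6036|4807) = (1229|4807).
1229 ≡ 1 (mod 4), so quadratic reciprocity gives (1229|4807) = (4807|1229). Reduce: 4807 ≡ 1120 (mod 1229). Now have (1120|1229).
Factor out 2: 1120 = 2^5·35. Since 1229 ≡ 5 (mod 8), (2|1229) = -1, and (2|1229)^5 = -1. Now have -(35|1229).
1229 ≡ 1 (mod 4), so quadratic reciprocity gives (35|1229) = (1229|35). Reduce: 1229 ≡ 4 (mod 35). Now have -(4|35).
Factor out 2: 4 = 2^2. Since 35 ≡ 3 (mod 8), (2|35) = -1, and (2|35)^2 = +1. Now have -(1|35).
(1|35) = 1. Collecting the sign factors: -1.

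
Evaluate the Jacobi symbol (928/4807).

1

(928/4807)
  = (29/4807)    [4807 ≡ 7 mod 8 ⇒ (2/4807)^5 = +1]
  = (4807/29)    [QR: 29 ≡ 1 mod 4, sign kept]
  = (22/29)    [4807 ≡ 22 mod 29]
  = -(11/29)    [29 ≡ 5 mod 8 ⇒ (2/29) = -1]
  = -(29/11)    [QR: 29 ≡ 1 mod 4, sign kept]
  = -(7/11)    [29 ≡ 7 mod 11]
  = (11/7)    [QR: both ≡ 3 mod 4, sign flips]
  = (4/7)    [11 ≡ 4 mod 7]
  = (1/7)    [7 ≡ 7 mod 8 ⇒ (2/7)^2 = +1]
  = 1    [(1/7) = 1]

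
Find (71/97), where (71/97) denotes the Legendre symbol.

-1

97 ≡ 1 (mod 4), so quadratic reciprocity gives (71/97) = (97/71). Reduce: 97 ≡ 26 (mod 71). Now have (26/71).
Factor out 2: 26 = 2·13. Since 71 ≡ 7 (mod 8), (2/71) = +1. Now have (13/71).
13 ≡ 1 (mod 4), so quadratic reciprocity gives (13/71) = (71/13). Reduce: 71 ≡ 6 (mod 13). Now have (6/13).
Factor out 2: 6 = 2·3. Since 13 ≡ 5 (mod 8), (2/13) = -1. Now have -(3/13).
13 ≡ 1 (mod 4), so quadratic reciprocity gives (3/13) = (13/3). Reduce: 13 ≡ 1 (mod 3). Now have -(1/3).
(1/3) = 1. Collecting the sign factors: -1.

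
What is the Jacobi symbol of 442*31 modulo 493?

By multiplicativity, (442·31/493) = (442/493)·(31/493).
First factor (442/493):
(442/493)
  = -(221/493)    [493 ≡ 5 mod 8 ⇒ (2/493) = -1]
  = -(493/221)    [QR: 221 ≡ 1 mod 4, sign kept]
  = -(51/221)    [493 ≡ 51 mod 221]
  = -(221/51)    [QR: 221 ≡ 1 mod 4, sign kept]
  = -(17/51)    [221 ≡ 17 mod 51]
  = -(51/17)    [QR: 17 ≡ 1 mod 4, sign kept]
  = -(0/17)    [51 ≡ 0 mod 17]
  = 0    [numerator 0, gcd > 1]
Second factor (31/493):
(31/493)
  = (493/31)    [QR: 493 ≡ 1 mod 4, sign kept]
  = (28/31)    [493 ≡ 28 mod 31]
  = (7/31)    [31 ≡ 7 mod 8 ⇒ (2/31)^2 = +1]
  = -(31/7)    [QR: both ≡ 3 mod 4, sign flips]
  = -(3/7)    [31 ≡ 3 mod 7]
  = (7/3)    [QR: both ≡ 3 mod 4, sign flips]
  = (1/3)    [7 ≡ 1 mod 3]
  = 1    [(1/3) = 1]
Product: (0)·(1) = 0.

0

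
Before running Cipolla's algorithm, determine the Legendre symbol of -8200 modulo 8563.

Reduce the numerator: -8200 ≡ 363 (mod 8563), so (-8200/8563) = (363/8563).
Both 363 ≡ 3 and 8563 ≡ 3 (mod 4), so reciprocity gives (363/8563) = -(8563/363). Reduce: 8563 ≡ 214 (mod 363). Now have -(214/363).
Factor out 2: 214 = 2·107. Since 363 ≡ 3 (mod 8), (2/363) = -1. Now have (107/363).
Both 107 ≡ 3 and 363 ≡ 3 (mod 4), so reciprocity gives (107/363) = -(363/107). Reduce: 363 ≡ 42 (mod 107). Now have -(42/107).
Factor out 2: 42 = 2·21. Since 107 ≡ 3 (mod 8), (2/107) = -1. Now have (21/107).
21 ≡ 1 (mod 4), so quadratic reciprocity gives (21/107) = (107/21). Reduce: 107 ≡ 2 (mod 21). Now have (2/21).
Factor out 2: 2 = 2. Since 21 ≡ 5 (mod 8), (2/21) = -1. Now have -(1/21).
(1/21) = 1. Collecting the sign factors: -1.

-1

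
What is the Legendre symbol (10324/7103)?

(10324/7103)
  = (3221/7103)    [10324 ≡ 3221 mod 7103]
  = (7103/3221)    [QR: 3221 ≡ 1 mod 4, sign kept]
  = (661/3221)    [7103 ≡ 661 mod 3221]
  = (3221/661)    [QR: 661 ≡ 1 mod 4, sign kept]
  = (577/661)    [3221 ≡ 577 mod 661]
  = (661/577)    [QR: 577 ≡ 1 mod 4, sign kept]
  = (84/577)    [661 ≡ 84 mod 577]
  = (21/577)    [577 ≡ 1 mod 8 ⇒ (2/577)^2 = +1]
  = (577/21)    [QR: 21 ≡ 1 mod 4, sign kept]
  = (10/21)    [577 ≡ 10 mod 21]
  = -(5/21)    [21 ≡ 5 mod 8 ⇒ (2/21) = -1]
  = -(21/5)    [QR: 5 ≡ 1 mod 4, sign kept]
  = -(1/5)    [21 ≡ 1 mod 5]
  = -1    [(1/5) = 1]

-1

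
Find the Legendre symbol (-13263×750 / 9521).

-1

By multiplicativity, (-13263·750 / 9521) = (-13263 / 9521)·(750 / 9521).
First factor (-13263 / 9521):
Reduce the numerator: -13263 ≡ 5779 (mod 9521), so (-13263 / 9521) = (5779 / 9521).
9521 ≡ 1 (mod 4), so quadratic reciprocity gives (5779 / 9521) = (9521 / 5779). Reduce: 9521 ≡ 3742 (mod 5779). Now have (3742 / 5779).
Factor out 2: 3742 = 2·1871. Since 5779 ≡ 3 (mod 8), (2 / 5779) = -1. Now have -(1871 / 5779).
Both 1871 ≡ 3 and 5779 ≡ 3 (mod 4), so reciprocity gives (1871 / 5779) = -(5779 / 1871). Reduce: 5779 ≡ 166 (mod 1871). Now have (166 / 1871).
Factor out 2: 166 = 2·83. Since 1871 ≡ 7 (mod 8), (2 / 1871) = +1. Now have (83 / 1871).
Both 83 ≡ 3 and 1871 ≡ 3 (mod 4), so reciprocity gives (83 / 1871) = -(1871 / 83). Reduce: 1871 ≡ 45 (mod 83). Now have -(45 / 83).
45 ≡ 1 (mod 4), so quadratic reciprocity gives (45 / 83) = (83 / 45). Reduce: 83 ≡ 38 (mod 45). Now have -(38 / 45).
Factor out 2: 38 = 2·19. Since 45 ≡ 5 (mod 8), (2 / 45) = -1. Now have (19 / 45).
45 ≡ 1 (mod 4), so quadratic reciprocity gives (19 / 45) = (45 / 19). Reduce: 45 ≡ 7 (mod 19). Now have (7 / 19).
Both 7 ≡ 3 and 19 ≡ 3 (mod 4), so reciprocity gives (7 / 19) = -(19 / 7). Reduce: 19 ≡ 5 (mod 7). Now have -(5 / 7).
5 ≡ 1 (mod 4), so quadratic reciprocity gives (5 / 7) = (7 / 5). Reduce: 7 ≡ 2 (mod 5). Now have -(2 / 5).
Factor out 2: 2 = 2. Since 5 ≡ 5 (mod 8), (2 / 5) = -1. Now have (1 / 5).
(1 / 5) = 1. Collecting the sign factors: 1.
Second factor (750 / 9521):
Factor out 2: 750 = 2·375. Since 9521 ≡ 1 (mod 8), (2 / 9521) = +1. Now have (375 / 9521).
9521 ≡ 1 (mod 4), so quadratic reciprocity gives (375 / 9521) = (9521 / 375). Reduce: 9521 ≡ 146 (mod 375). Now have (146 / 375).
Factor out 2: 146 = 2·73. Since 375 ≡ 7 (mod 8), (2 / 375) = +1. Now have (73 / 375).
73 ≡ 1 (mod 4), so quadratic reciprocity gives (73 / 375) = (375 / 73). Reduce: 375 ≡ 10 (mod 73). Now have (10 / 73).
Factor out 2: 10 = 2·5. Since 73 ≡ 1 (mod 8), (2 / 73) = +1. Now have (5 / 73).
5 ≡ 1 (mod 4), so quadratic reciprocity gives (5 / 73) = (73 / 5). Reduce: 73 ≡ 3 (mod 5). Now have (3 / 5).
5 ≡ 1 (mod 4), so quadratic reciprocity gives (3 / 5) = (5 / 3). Reduce: 5 ≡ 2 (mod 3). Now have (2 / 3).
Factor out 2: 2 = 2. Since 3 ≡ 3 (mod 8), (2 / 3) = -1. Now have -(1 / 3).
(1 / 3) = 1. Collecting the sign factors: -1.
Product: (1)·(-1) = -1.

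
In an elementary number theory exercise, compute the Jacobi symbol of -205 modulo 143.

1

Reduce the numerator: -205 ≡ 81 (mod 143), so (-205|143) = (81|143).
81 ≡ 1 (mod 4), so quadratic reciprocity gives (81|143) = (143|81). Reduce: 143 ≡ 62 (mod 81). Now have (62|81).
Factor out 2: 62 = 2·31. Since 81 ≡ 1 (mod 8), (2|81) = +1. Now have (31|81).
81 ≡ 1 (mod 4), so quadratic reciprocity gives (31|81) = (81|31). Reduce: 81 ≡ 19 (mod 31). Now have (19|31).
Both 19 ≡ 3 and 31 ≡ 3 (mod 4), so reciprocity gives (19|31) = -(31|19). Reduce: 31 ≡ 12 (mod 19). Now have -(12|19).
Factor out 2: 12 = 2^2·3. Since 19 ≡ 3 (mod 8), (2|19) = -1, and (2|19)^2 = +1. Now have -(3|19).
Both 3 ≡ 3 and 19 ≡ 3 (mod 4), so reciprocity gives (3|19) = -(19|3). Reduce: 19 ≡ 1 (mod 3). Now have (1|3).
(1|3) = 1. Collecting the sign factors: 1.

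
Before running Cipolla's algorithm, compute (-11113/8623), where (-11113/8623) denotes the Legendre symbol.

Reduce the numerator: -11113 ≡ 6133 (mod 8623), so (-11113/8623) = (6133/8623).
6133 ≡ 1 (mod 4), so quadratic reciprocity gives (6133/8623) = (8623/6133). Reduce: 8623 ≡ 2490 (mod 6133). Now have (2490/6133).
Factor out 2: 2490 = 2·1245. Since 6133 ≡ 5 (mod 8), (2/6133) = -1. Now have -(1245/6133).
1245 ≡ 1 (mod 4), so quadratic reciprocity gives (1245/6133) = (6133/1245). Reduce: 6133 ≡ 1153 (mod 1245). Now have -(1153/1245).
1153 ≡ 1 (mod 4), so quadratic reciprocity gives (1153/1245) = (1245/1153). Reduce: 1245 ≡ 92 (mod 1153). Now have -(92/1153).
Factor out 2: 92 = 2^2·23. Since 1153 ≡ 1 (mod 8), (2/1153) = +1, and (2/1153)^2 = +1. Now have -(23/1153).
1153 ≡ 1 (mod 4), so quadratic reciprocity gives (23/1153) = (1153/23). Reduce: 1153 ≡ 3 (mod 23). Now have -(3/23).
Both 3 ≡ 3 and 23 ≡ 3 (mod 4), so reciprocity gives (3/23) = -(23/3). Reduce: 23 ≡ 2 (mod 3). Now have (2/3).
Factor out 2: 2 = 2. Since 3 ≡ 3 (mod 8), (2/3) = -1. Now have -(1/3).
(1/3) = 1. Collecting the sign factors: -1.

-1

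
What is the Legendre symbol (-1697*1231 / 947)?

1

By multiplicativity, (-1697·1231 / 947) = (-1697 / 947)·(1231 / 947).
First factor (-1697 / 947):
(-1697 / 947)
  = (197 / 947)    [-1697 ≡ 197 mod 947]
  = (947 / 197)    [QR: 197 ≡ 1 mod 4, sign kept]
  = (159 / 197)    [947 ≡ 159 mod 197]
  = (197 / 159)    [QR: 197 ≡ 1 mod 4, sign kept]
  = (38 / 159)    [197 ≡ 38 mod 159]
  = (19 / 159)    [159 ≡ 7 mod 8 ⇒ (2 / 159) = +1]
  = -(159 / 19)    [QR: both ≡ 3 mod 4, sign flips]
  = -(7 / 19)    [159 ≡ 7 mod 19]
  = (19 / 7)    [QR: both ≡ 3 mod 4, sign flips]
  = (5 / 7)    [19 ≡ 5 mod 7]
  = (7 / 5)    [QR: 5 ≡ 1 mod 4, sign kept]
  = (2 / 5)    [7 ≡ 2 mod 5]
  = -(1 / 5)    [5 ≡ 5 mod 8 ⇒ (2 / 5) = -1]
  = -1    [(1 / 5) = 1]
Second factor (1231 / 947):
(1231 / 947)
  = (284 / 947)    [1231 ≡ 284 mod 947]
  = (71 / 947)    [947 ≡ 3 mod 8 ⇒ (2 / 947)^2 = +1]
  = -(947 / 71)    [QR: both ≡ 3 mod 4, sign flips]
  = -(24 / 71)    [947 ≡ 24 mod 71]
  = -(3 / 71)    [71 ≡ 7 mod 8 ⇒ (2 / 71)^3 = +1]
  = (71 / 3)    [QR: both ≡ 3 mod 4, sign flips]
  = (2 / 3)    [71 ≡ 2 mod 3]
  = -(1 / 3)    [3 ≡ 3 mod 8 ⇒ (2 / 3) = -1]
  = -1    [(1 / 3) = 1]
Product: (-1)·(-1) = 1.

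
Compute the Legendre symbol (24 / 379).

1

Factor out 2: 24 = 2^3·3. Since 379 ≡ 3 (mod 8), (2 / 379) = -1, and (2 / 379)^3 = -1. Now have -(3 / 379).
Both 3 ≡ 3 and 379 ≡ 3 (mod 4), so reciprocity gives (3 / 379) = -(379 / 3). Reduce: 379 ≡ 1 (mod 3). Now have (1 / 3).
(1 / 3) = 1. Collecting the sign factors: 1.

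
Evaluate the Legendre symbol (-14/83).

1

(-14/83)
  = (69/83)    [-14 ≡ 69 mod 83]
  = (83/69)    [QR: 69 ≡ 1 mod 4, sign kept]
  = (14/69)    [83 ≡ 14 mod 69]
  = -(7/69)    [69 ≡ 5 mod 8 ⇒ (2/69) = -1]
  = -(69/7)    [QR: 69 ≡ 1 mod 4, sign kept]
  = -(6/7)    [69 ≡ 6 mod 7]
  = -(3/7)    [7 ≡ 7 mod 8 ⇒ (2/7) = +1]
  = (7/3)    [QR: both ≡ 3 mod 4, sign flips]
  = (1/3)    [7 ≡ 1 mod 3]
  = 1    [(1/3) = 1]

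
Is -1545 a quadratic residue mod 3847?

yes

(-1545/3847)
  = -(1545/3847)    [3847 ≡ 3 mod 4 ⇒ (-1/3847) = -1]
  = -(3847/1545)    [QR: 1545 ≡ 1 mod 4, sign kept]
  = -(757/1545)    [3847 ≡ 757 mod 1545]
  = -(1545/757)    [QR: 757 ≡ 1 mod 4, sign kept]
  = -(31/757)    [1545 ≡ 31 mod 757]
  = -(757/31)    [QR: 757 ≡ 1 mod 4, sign kept]
  = -(13/31)    [757 ≡ 13 mod 31]
  = -(31/13)    [QR: 13 ≡ 1 mod 4, sign kept]
  = -(5/13)    [31 ≡ 5 mod 13]
  = -(13/5)    [QR: 5 ≡ 1 mod 4, sign kept]
  = -(3/5)    [13 ≡ 3 mod 5]
  = -(5/3)    [QR: 5 ≡ 1 mod 4, sign kept]
  = -(2/3)    [5 ≡ 2 mod 3]
  = (1/3)    [3 ≡ 3 mod 8 ⇒ (2/3) = -1]
  = 1    [(1/3) = 1]
The Legendre symbol is 1, so x^2 ≡ -1545 (mod 3847) has solution.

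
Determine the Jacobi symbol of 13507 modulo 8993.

1

Reduce the numerator: 13507 ≡ 4514 (mod 8993), so (13507/8993) = (4514/8993).
Factor out 2: 4514 = 2·2257. Since 8993 ≡ 1 (mod 8), (2/8993) = +1. Now have (2257/8993).
2257 ≡ 1 (mod 4), so quadratic reciprocity gives (2257/8993) = (8993/2257). Reduce: 8993 ≡ 2222 (mod 2257). Now have (2222/2257).
Factor out 2: 2222 = 2·1111. Since 2257 ≡ 1 (mod 8), (2/2257) = +1. Now have (1111/2257).
2257 ≡ 1 (mod 4), so quadratic reciprocity gives (1111/2257) = (2257/1111). Reduce: 2257 ≡ 35 (mod 1111). Now have (35/1111).
Both 35 ≡ 3 and 1111 ≡ 3 (mod 4), so reciprocity gives (35/1111) = -(1111/35). Reduce: 1111 ≡ 26 (mod 35). Now have -(26/35).
Factor out 2: 26 = 2·13. Since 35 ≡ 3 (mod 8), (2/35) = -1. Now have (13/35).
13 ≡ 1 (mod 4), so quadratic reciprocity gives (13/35) = (35/13). Reduce: 35 ≡ 9 (mod 13). Now have (9/13).
9 ≡ 1 (mod 4), so quadratic reciprocity gives (9/13) = (13/9). Reduce: 13 ≡ 4 (mod 9). Now have (4/9).
Factor out 2: 4 = 2^2. Since 9 ≡ 1 (mod 8), (2/9) = +1, and (2/9)^2 = +1. Now have (1/9).
(1/9) = 1. Collecting the sign factors: 1.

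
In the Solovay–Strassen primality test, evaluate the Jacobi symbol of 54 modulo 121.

1

Factor out 2: 54 = 2·27. Since 121 ≡ 1 (mod 8), (2/121) = +1. Now have (27/121).
121 ≡ 1 (mod 4), so quadratic reciprocity gives (27/121) = (121/27). Reduce: 121 ≡ 13 (mod 27). Now have (13/27).
13 ≡ 1 (mod 4), so quadratic reciprocity gives (13/27) = (27/13). Reduce: 27 ≡ 1 (mod 13). Now have (1/13).
(1/13) = 1. Collecting the sign factors: 1.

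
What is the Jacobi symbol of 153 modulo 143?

Reduce the numerator: 153 ≡ 10 (mod 143), so (153 / 143) = (10 / 143).
Factor out 2: 10 = 2·5. Since 143 ≡ 7 (mod 8), (2 / 143) = +1. Now have (5 / 143).
5 ≡ 1 (mod 4), so quadratic reciprocity gives (5 / 143) = (143 / 5). Reduce: 143 ≡ 3 (mod 5). Now have (3 / 5).
5 ≡ 1 (mod 4), so quadratic reciprocity gives (3 / 5) = (5 / 3). Reduce: 5 ≡ 2 (mod 3). Now have (2 / 3).
Factor out 2: 2 = 2. Since 3 ≡ 3 (mod 8), (2 / 3) = -1. Now have -(1 / 3).
(1 / 3) = 1. Collecting the sign factors: -1.

-1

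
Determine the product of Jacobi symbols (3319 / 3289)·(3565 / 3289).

By multiplicativity, (3319·3565 / 3289) = (3319 / 3289)·(3565 / 3289).
First factor (3319 / 3289):
Reduce the numerator: 3319 ≡ 30 (mod 3289), so (3319 / 3289) = (30 / 3289).
Factor out 2: 30 = 2·15. Since 3289 ≡ 1 (mod 8), (2 / 3289) = +1. Now have (15 / 3289).
3289 ≡ 1 (mod 4), so quadratic reciprocity gives (15 / 3289) = (3289 / 15). Reduce: 3289 ≡ 4 (mod 15). Now have (4 / 15).
Factor out 2: 4 = 2^2. Since 15 ≡ 7 (mod 8), (2 / 15) = +1, and (2 / 15)^2 = +1. Now have (1 / 15).
(1 / 15) = 1. Collecting the sign factors: 1.
Second factor (3565 / 3289):
Reduce the numerator: 3565 ≡ 276 (mod 3289), so (3565 / 3289) = (276 / 3289).
Factor out 2: 276 = 2^2·69. Since 3289 ≡ 1 (mod 8), (2 / 3289) = +1, and (2 / 3289)^2 = +1. Now have (69 / 3289).
69 ≡ 1 (mod 4), so quadratic reciprocity gives (69 / 3289) = (3289 / 69). Reduce: 3289 ≡ 46 (mod 69). Now have (46 / 69).
Factor out 2: 46 = 2·23. Since 69 ≡ 5 (mod 8), (2 / 69) = -1. Now have -(23 / 69).
69 ≡ 1 (mod 4), so quadratic reciprocity gives (23 / 69) = (69 / 23). Reduce: 69 ≡ 0 (mod 23). Now have -(0 / 23).
The numerator is now 0 with denominator 23 > 1: the symbol is 0.
Product: (1)·(0) = 0.

0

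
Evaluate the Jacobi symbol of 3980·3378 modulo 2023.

1

By multiplicativity, (3980·3378 / 2023) = (3980 / 2023)·(3378 / 2023).
First factor (3980 / 2023):
(3980 / 2023)
  = (1957 / 2023)    [3980 ≡ 1957 mod 2023]
  = (2023 / 1957)    [QR: 1957 ≡ 1 mod 4, sign kept]
  = (66 / 1957)    [2023 ≡ 66 mod 1957]
  = -(33 / 1957)    [1957 ≡ 5 mod 8 ⇒ (2 / 1957) = -1]
  = -(1957 / 33)    [QR: 33 ≡ 1 mod 4, sign kept]
  = -(10 / 33)    [1957 ≡ 10 mod 33]
  = -(5 / 33)    [33 ≡ 1 mod 8 ⇒ (2 / 33) = +1]
  = -(33 / 5)    [QR: 5 ≡ 1 mod 4, sign kept]
  = -(3 / 5)    [33 ≡ 3 mod 5]
  = -(5 / 3)    [QR: 5 ≡ 1 mod 4, sign kept]
  = -(2 / 3)    [5 ≡ 2 mod 3]
  = (1 / 3)    [3 ≡ 3 mod 8 ⇒ (2 / 3) = -1]
  = 1    [(1 / 3) = 1]
Second factor (3378 / 2023):
(3378 / 2023)
  = (1355 / 2023)    [3378 ≡ 1355 mod 2023]
  = -(2023 / 1355)    [QR: both ≡ 3 mod 4, sign flips]
  = -(668 / 1355)    [2023 ≡ 668 mod 1355]
  = -(167 / 1355)    [1355 ≡ 3 mod 8 ⇒ (2 / 1355)^2 = +1]
  = (1355 / 167)    [QR: both ≡ 3 mod 4, sign flips]
  = (19 / 167)    [1355 ≡ 19 mod 167]
  = -(167 / 19)    [QR: both ≡ 3 mod 4, sign flips]
  = -(15 / 19)    [167 ≡ 15 mod 19]
  = (19 / 15)    [QR: both ≡ 3 mod 4, sign flips]
  = (4 / 15)    [19 ≡ 4 mod 15]
  = (1 / 15)    [15 ≡ 7 mod 8 ⇒ (2 / 15)^2 = +1]
  = 1    [(1 / 15) = 1]
Product: (1)·(1) = 1.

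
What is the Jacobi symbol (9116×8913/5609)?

-1

By multiplicativity, (9116·8913/5609) = (9116/5609)·(8913/5609).
First factor (9116/5609):
(9116/5609)
  = (3507/5609)    [9116 ≡ 3507 mod 5609]
  = (5609/3507)    [QR: 5609 ≡ 1 mod 4, sign kept]
  = (2102/3507)    [5609 ≡ 2102 mod 3507]
  = -(1051/3507)    [3507 ≡ 3 mod 8 ⇒ (2/3507) = -1]
  = (3507/1051)    [QR: both ≡ 3 mod 4, sign flips]
  = (354/1051)    [3507 ≡ 354 mod 1051]
  = -(177/1051)    [1051 ≡ 3 mod 8 ⇒ (2/1051) = -1]
  = -(1051/177)    [QR: 177 ≡ 1 mod 4, sign kept]
  = -(166/177)    [1051 ≡ 166 mod 177]
  = -(83/177)    [177 ≡ 1 mod 8 ⇒ (2/177) = +1]
  = -(177/83)    [QR: 177 ≡ 1 mod 4, sign kept]
  = -(11/83)    [177 ≡ 11 mod 83]
  = (83/11)    [QR: both ≡ 3 mod 4, sign flips]
  = (6/11)    [83 ≡ 6 mod 11]
  = -(3/11)    [11 ≡ 3 mod 8 ⇒ (2/11) = -1]
  = (11/3)    [QR: both ≡ 3 mod 4, sign flips]
  = (2/3)    [11 ≡ 2 mod 3]
  = -(1/3)    [3 ≡ 3 mod 8 ⇒ (2/3) = -1]
  = -1    [(1/3) = 1]
Second factor (8913/5609):
(8913/5609)
  = (3304/5609)    [8913 ≡ 3304 mod 5609]
  = (413/5609)    [5609 ≡ 1 mod 8 ⇒ (2/5609)^3 = +1]
  = (5609/413)    [QR: 413 ≡ 1 mod 4, sign kept]
  = (240/413)    [5609 ≡ 240 mod 413]
  = (15/413)    [413 ≡ 5 mod 8 ⇒ (2/413)^4 = +1]
  = (413/15)    [QR: 413 ≡ 1 mod 4, sign kept]
  = (8/15)    [413 ≡ 8 mod 15]
  = (1/15)    [15 ≡ 7 mod 8 ⇒ (2/15)^3 = +1]
  = 1    [(1/15) = 1]
Product: (-1)·(1) = -1.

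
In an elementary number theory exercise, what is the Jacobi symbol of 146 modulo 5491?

(146|5491)
  = -(73|5491)    [5491 ≡ 3 mod 8 ⇒ (2|5491) = -1]
  = -(5491|73)    [QR: 73 ≡ 1 mod 4, sign kept]
  = -(16|73)    [5491 ≡ 16 mod 73]
  = -(1|73)    [73 ≡ 1 mod 8 ⇒ (2|73)^4 = +1]
  = -1    [(1|73) = 1]

-1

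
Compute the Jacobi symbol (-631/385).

(-631/385)
  = (139/385)    [-631 ≡ 139 mod 385]
  = (385/139)    [QR: 385 ≡ 1 mod 4, sign kept]
  = (107/139)    [385 ≡ 107 mod 139]
  = -(139/107)    [QR: both ≡ 3 mod 4, sign flips]
  = -(32/107)    [139 ≡ 32 mod 107]
  = (1/107)    [107 ≡ 3 mod 8 ⇒ (2/107)^5 = -1]
  = 1    [(1/107) = 1]

1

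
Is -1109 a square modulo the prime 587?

yes

Pull out -1: (-1109|587) = (-1|587)·(1109|587). Since 587 ≡ 3 (mod 4), (-1|587) = -1. Now have -(1109|587).
Reduce the numerator: 1109 ≡ 522 (mod 587), so (1109|587) = (522|587).
Factor out 2: 522 = 2·261. Since 587 ≡ 3 (mod 8), (2|587) = -1. Now have (261|587).
261 ≡ 1 (mod 4), so quadratic reciprocity gives (261|587) = (587|261). Reduce: 587 ≡ 65 (mod 261). Now have (65|261).
65 ≡ 1 (mod 4), so quadratic reciprocity gives (65|261) = (261|65). Reduce: 261 ≡ 1 (mod 65). Now have (1|65).
(1|65) = 1. Collecting the sign factors: 1.
(-1109|587) = 1, and 587 is prime, so -1109 is a quadratic residue mod 587.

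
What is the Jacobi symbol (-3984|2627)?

-1

(-3984|2627)
  = -(3984|2627)    [2627 ≡ 3 mod 4 ⇒ (-1|2627) = -1]
  = -(1357|2627)    [3984 ≡ 1357 mod 2627]
  = -(2627|1357)    [QR: 1357 ≡ 1 mod 4, sign kept]
  = -(1270|1357)    [2627 ≡ 1270 mod 1357]
  = (635|1357)    [1357 ≡ 5 mod 8 ⇒ (2|1357) = -1]
  = (1357|635)    [QR: 1357 ≡ 1 mod 4, sign kept]
  = (87|635)    [1357 ≡ 87 mod 635]
  = -(635|87)    [QR: both ≡ 3 mod 4, sign flips]
  = -(26|87)    [635 ≡ 26 mod 87]
  = -(13|87)    [87 ≡ 7 mod 8 ⇒ (2|87) = +1]
  = -(87|13)    [QR: 13 ≡ 1 mod 4, sign kept]
  = -(9|13)    [87 ≡ 9 mod 13]
  = -(13|9)    [QR: 9 ≡ 1 mod 4, sign kept]
  = -(4|9)    [13 ≡ 4 mod 9]
  = -(1|9)    [9 ≡ 1 mod 8 ⇒ (2|9)^2 = +1]
  = -1    [(1|9) = 1]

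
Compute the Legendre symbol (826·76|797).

1

By multiplicativity, (826·76|797) = (826|797)·(76|797).
First factor (826|797):
(826|797)
  = (29|797)    [826 ≡ 29 mod 797]
  = (797|29)    [QR: 29 ≡ 1 mod 4, sign kept]
  = (14|29)    [797 ≡ 14 mod 29]
  = -(7|29)    [29 ≡ 5 mod 8 ⇒ (2|29) = -1]
  = -(29|7)    [QR: 29 ≡ 1 mod 4, sign kept]
  = -(1|7)    [29 ≡ 1 mod 7]
  = -1    [(1|7) = 1]
Second factor (76|797):
(76|797)
  = (19|797)    [797 ≡ 5 mod 8 ⇒ (2|797)^2 = +1]
  = (797|19)    [QR: 797 ≡ 1 mod 4, sign kept]
  = (18|19)    [797 ≡ 18 mod 19]
  = -(9|19)    [19 ≡ 3 mod 8 ⇒ (2|19) = -1]
  = -(19|9)    [QR: 9 ≡ 1 mod 4, sign kept]
  = -(1|9)    [19 ≡ 1 mod 9]
  = -1    [(1|9) = 1]
Product: (-1)·(-1) = 1.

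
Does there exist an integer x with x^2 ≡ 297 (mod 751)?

297 ≡ 1 (mod 4), so quadratic reciprocity gives (297/751) = (751/297). Reduce: 751 ≡ 157 (mod 297). Now have (157/297).
157 ≡ 1 (mod 4), so quadratic reciprocity gives (157/297) = (297/157). Reduce: 297 ≡ 140 (mod 157). Now have (140/157).
Factor out 2: 140 = 2^2·35. Since 157 ≡ 5 (mod 8), (2/157) = -1, and (2/157)^2 = +1. Now have (35/157).
157 ≡ 1 (mod 4), so quadratic reciprocity gives (35/157) = (157/35). Reduce: 157 ≡ 17 (mod 35). Now have (17/35).
17 ≡ 1 (mod 4), so quadratic reciprocity gives (17/35) = (35/17). Reduce: 35 ≡ 1 (mod 17). Now have (1/17).
(1/17) = 1. Collecting the sign factors: 1.
The Legendre symbol is 1, so x^2 ≡ 297 (mod 751) has solution.

yes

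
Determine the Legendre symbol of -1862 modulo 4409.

1

(-1862/4409)
  = (1862/4409)    [4409 ≡ 1 mod 4 ⇒ (-1/4409) = +1]
  = (931/4409)    [4409 ≡ 1 mod 8 ⇒ (2/4409) = +1]
  = (4409/931)    [QR: 4409 ≡ 1 mod 4, sign kept]
  = (685/931)    [4409 ≡ 685 mod 931]
  = (931/685)    [QR: 685 ≡ 1 mod 4, sign kept]
  = (246/685)    [931 ≡ 246 mod 685]
  = -(123/685)    [685 ≡ 5 mod 8 ⇒ (2/685) = -1]
  = -(685/123)    [QR: 685 ≡ 1 mod 4, sign kept]
  = -(70/123)    [685 ≡ 70 mod 123]
  = (35/123)    [123 ≡ 3 mod 8 ⇒ (2/123) = -1]
  = -(123/35)    [QR: both ≡ 3 mod 4, sign flips]
  = -(18/35)    [123 ≡ 18 mod 35]
  = (9/35)    [35 ≡ 3 mod 8 ⇒ (2/35) = -1]
  = (35/9)    [QR: 9 ≡ 1 mod 4, sign kept]
  = (8/9)    [35 ≡ 8 mod 9]
  = (1/9)    [9 ≡ 1 mod 8 ⇒ (2/9)^3 = +1]
  = 1    [(1/9) = 1]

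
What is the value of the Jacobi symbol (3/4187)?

Both 3 ≡ 3 and 4187 ≡ 3 (mod 4), so reciprocity gives (3/4187) = -(4187/3). Reduce: 4187 ≡ 2 (mod 3). Now have -(2/3).
Factor out 2: 2 = 2. Since 3 ≡ 3 (mod 8), (2/3) = -1. Now have (1/3).
(1/3) = 1. Collecting the sign factors: 1.

1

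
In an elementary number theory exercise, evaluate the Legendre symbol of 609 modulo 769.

1

609 ≡ 1 (mod 4), so quadratic reciprocity gives (609/769) = (769/609). Reduce: 769 ≡ 160 (mod 609). Now have (160/609).
Factor out 2: 160 = 2^5·5. Since 609 ≡ 1 (mod 8), (2/609) = +1, and (2/609)^5 = +1. Now have (5/609).
5 ≡ 1 (mod 4), so quadratic reciprocity gives (5/609) = (609/5). Reduce: 609 ≡ 4 (mod 5). Now have (4/5).
Factor out 2: 4 = 2^2. Since 5 ≡ 5 (mod 8), (2/5) = -1, and (2/5)^2 = +1. Now have (1/5).
(1/5) = 1. Collecting the sign factors: 1.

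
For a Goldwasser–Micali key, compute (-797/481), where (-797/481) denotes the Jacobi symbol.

-1

Pull out -1: (-797/481) = (-1/481)·(797/481). Since 481 ≡ 1 (mod 4), (-1/481) = +1. Now have (797/481).
Reduce the numerator: 797 ≡ 316 (mod 481), so (797/481) = (316/481).
Factor out 2: 316 = 2^2·79. Since 481 ≡ 1 (mod 8), (2/481) = +1, and (2/481)^2 = +1. Now have (79/481).
481 ≡ 1 (mod 4), so quadratic reciprocity gives (79/481) = (481/79). Reduce: 481 ≡ 7 (mod 79). Now have (7/79).
Both 7 ≡ 3 and 79 ≡ 3 (mod 4), so reciprocity gives (7/79) = -(79/7). Reduce: 79 ≡ 2 (mod 7). Now have -(2/7).
Factor out 2: 2 = 2. Since 7 ≡ 7 (mod 8), (2/7) = +1. Now have -(1/7).
(1/7) = 1. Collecting the sign factors: -1.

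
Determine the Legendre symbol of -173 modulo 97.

-1

(-173 / 97)
  = (173 / 97)    [97 ≡ 1 mod 4 ⇒ (-1 / 97) = +1]
  = (76 / 97)    [173 ≡ 76 mod 97]
  = (19 / 97)    [97 ≡ 1 mod 8 ⇒ (2 / 97)^2 = +1]
  = (97 / 19)    [QR: 97 ≡ 1 mod 4, sign kept]
  = (2 / 19)    [97 ≡ 2 mod 19]
  = -(1 / 19)    [19 ≡ 3 mod 8 ⇒ (2 / 19) = -1]
  = -1    [(1 / 19) = 1]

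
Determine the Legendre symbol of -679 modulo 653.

Pull out -1: (-679/653) = (-1/653)·(679/653). Since 653 ≡ 1 (mod 4), (-1/653) = +1. Now have (679/653).
Reduce the numerator: 679 ≡ 26 (mod 653), so (679/653) = (26/653).
Factor out 2: 26 = 2·13. Since 653 ≡ 5 (mod 8), (2/653) = -1. Now have -(13/653).
13 ≡ 1 (mod 4), so quadratic reciprocity gives (13/653) = (653/13). Reduce: 653 ≡ 3 (mod 13). Now have -(3/13).
13 ≡ 1 (mod 4), so quadratic reciprocity gives (3/13) = (13/3). Reduce: 13 ≡ 1 (mod 3). Now have -(1/3).
(1/3) = 1. Collecting the sign factors: -1.

-1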